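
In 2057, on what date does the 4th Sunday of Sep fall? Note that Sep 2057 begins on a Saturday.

Sep 2057 begins on a Saturday, so the first Sunday is Sep 2 (1 day later).
The 4th Sunday is 3 weeks later: 2 + 21 = 23.

Sep 23, 2057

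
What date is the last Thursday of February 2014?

2014-02-27

February 2014 begins on a Saturday, so the first Thursday is February 6 (5 days later).
February 2014 has 28 days. Adding weeks: 6, 13, 20, 27 — the last one ≤ 28 is the 27th.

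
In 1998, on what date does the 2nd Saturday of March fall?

March 14, 1998

March 1998 begins on a Sunday, so the first Saturday is March 7 (6 days later).
The 2nd Saturday is 1 weeks later: 7 + 7 = 14.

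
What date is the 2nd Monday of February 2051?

13 February 2051

February 2051 begins on a Wednesday, so the first Monday is February 6 (5 days later).
The 2nd Monday is 1 weeks later: 6 + 7 = 13.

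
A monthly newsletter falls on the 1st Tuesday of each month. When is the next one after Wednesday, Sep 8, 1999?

Oct 5, 1999

Sep 1999 starts on a Wednesday, so its 1st Tuesday is Sep 7, 1999 (6 days in).
That is not after Sep 8, 1999, so look at Oct 1999.
Oct 1999 starts on a Friday, so its 1st Tuesday is Oct 5, 1999 (4 days in).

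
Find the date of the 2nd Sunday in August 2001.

The first Sunday of August 2001 is August 5.
The 2nd Sunday is 1 weeks later: 5 + 7 = 12.

12 August 2001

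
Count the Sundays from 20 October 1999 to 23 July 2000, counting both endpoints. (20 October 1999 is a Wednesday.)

20 October 1999 is a Wednesday; the first Sunday on or after it is 24 October 1999 (4 days later).
From 24 October 1999 to 23 July 2000: 7 + 30 + 31 + 31 + 29 + 31 + 30 + 31 + 30 + 23 = 273 days (rest of October, November, December, January, February, March, April, May, June, July).
273 ÷ 7 = 39 full weeks with remainder 0, so 39 more Sundays after the first → 40.

40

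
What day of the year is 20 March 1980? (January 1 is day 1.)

80

Days in months before March: 31 + 29 = 60.
Plus 20 days into March → day 80.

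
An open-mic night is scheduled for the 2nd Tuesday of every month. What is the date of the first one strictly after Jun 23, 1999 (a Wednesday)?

Jul 13, 1999

Jun 1999 starts on a Tuesday; its first Tuesday is the 1st, so the 2nd Tuesday is the 8th — Jun 8, 1999.
That is not after Jun 23, 1999, so look at Jul 1999.
Jul 1999 starts on a Thursday; its first Tuesday is the 6th, so the 2nd Tuesday is the 13th — Jul 13, 1999.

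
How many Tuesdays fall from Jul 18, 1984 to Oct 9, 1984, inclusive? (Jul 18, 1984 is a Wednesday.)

Jul 18, 1984 is a Wednesday; the first Tuesday on or after it is Jul 24, 1984 (6 days later).
From Jul 24, 1984 to Oct 9, 1984: 7 + 31 + 30 + 9 = 77 days (rest of Jul, Aug, Sep, Oct).
77 ÷ 7 = 11 full weeks with remainder 0, so 11 more Tuesdays after the first → 12.

12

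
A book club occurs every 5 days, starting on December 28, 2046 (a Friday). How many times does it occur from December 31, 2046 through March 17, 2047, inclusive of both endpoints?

15

Occurrences land 5·i days after December 28, 2046 for i = 0, 1, 2, …
December 31, 2046 is 3 days after the start; 3 ÷ 5 = 0 remainder 3; since the remainder is 3, round up to i = 1. First occurrence in the window: #2 on January 2, 2047 (1×5 = 5 days in).
March 17, 2047 is 79 days after the start; 79 ÷ 5 = 15 remainder 4. Last occurrence in the window: #16 on March 13, 2047.
Occurrences #2 through #16: 15 in total.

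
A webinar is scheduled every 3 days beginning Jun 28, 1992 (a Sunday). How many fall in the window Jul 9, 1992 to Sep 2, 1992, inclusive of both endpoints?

Occurrences land 3·i days after Jun 28, 1992 for i = 0, 1, 2, …
Jul 9, 1992 is 11 days after the start; 11 ÷ 3 = 3 remainder 2; since the remainder is 2, round up to i = 4. First occurrence in the window: #5 on Jul 10, 1992 (4×3 = 12 days in).
Sep 2, 1992 is 66 days after the start; 66 ÷ 3 = 22 remainder 0. Last occurrence in the window: #23 on Sep 2, 1992.
Occurrences #5 through #23: 19 in total.

19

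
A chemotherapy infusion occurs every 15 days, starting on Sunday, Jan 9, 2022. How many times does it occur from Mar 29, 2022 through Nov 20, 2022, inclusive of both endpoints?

Occurrences land 15·i days after Jan 9, 2022 for i = 0, 1, 2, …
Mar 29, 2022 is 79 days after the start; 79 ÷ 15 = 5 remainder 4; since the remainder is 4, round up to i = 6. First occurrence in the window: #7 on Apr 9, 2022 (6×15 = 90 days in).
Nov 20, 2022 is 315 days after the start; 315 ÷ 15 = 21 remainder 0. Last occurrence in the window: #22 on Nov 20, 2022.
Occurrences #7 through #22: 16 in total.

16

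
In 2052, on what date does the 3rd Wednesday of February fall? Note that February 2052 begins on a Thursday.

February 2052 begins on a Thursday, so the first Wednesday is February 7 (6 days later).
The 3rd Wednesday is 2 weeks later: 7 + 14 = 21.

2052-02-21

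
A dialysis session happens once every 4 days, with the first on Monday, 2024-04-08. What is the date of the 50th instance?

The 50th occurrence is 49 intervals after the first: 49 × 4 = 196 days after 2024-04-08.
April has 30 days — 22 days to the end of April leaves 174.
May has 31 days (143 left).
June has 30 days (113 left).
July has 31 days (82 left).
August has 31 days (51 left).
September has 30 days (21 left).
21 days into October → 2024-10-21.

2024-10-21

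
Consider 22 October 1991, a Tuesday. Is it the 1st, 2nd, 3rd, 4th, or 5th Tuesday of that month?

4th

Day 22 falls in week ⌈22/7⌉ of the month.
Days 1–7 hold the 1st Tuesday, 8–14 the 2nd, 15–21 the 3rd, 22–28 the 4th, 29–31 the 5th.
22 is in the range for the 4th.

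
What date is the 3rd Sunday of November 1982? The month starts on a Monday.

November 21, 1982

November 1982 begins on a Monday, so the first Sunday is November 7 (6 days later).
The 3rd Sunday is 2 weeks later: 7 + 14 = 21.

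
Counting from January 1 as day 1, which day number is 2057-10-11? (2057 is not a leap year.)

284

Days in months before October: 31 + 28 + 31 + 30 + 31 + 30 + 31 + 31 + 30 = 273.
Plus 11 days into October → day 284.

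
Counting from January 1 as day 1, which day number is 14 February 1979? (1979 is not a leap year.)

Days in months before February: 31 = 31.
Plus 14 days into February → day 45.

45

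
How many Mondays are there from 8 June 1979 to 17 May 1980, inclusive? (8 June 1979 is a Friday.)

49

8 June 1979 is a Friday; the first Monday on or after it is 11 June 1979 (3 days later).
From 11 June 1979 to 17 May 1980: 203 + 138 = 341 days (rest of 1979, to 17 May 1980 in 1980).
341 ÷ 7 = 48 full weeks with remainder 5, so 48 more Mondays after the first → 49.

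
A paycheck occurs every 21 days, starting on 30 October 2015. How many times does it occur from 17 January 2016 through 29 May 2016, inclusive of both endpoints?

7

Occurrences land 21·i days after 30 October 2015 for i = 0, 1, 2, …
17 January 2016 is 79 days after the start; 79 ÷ 21 = 3 remainder 16; since the remainder is 16, round up to i = 4. First occurrence in the window: #5 on 22 January 2016 (4×21 = 84 days in).
29 May 2016 is 212 days after the start; 212 ÷ 21 = 10 remainder 2. Last occurrence in the window: #11 on 27 May 2016.
Occurrences #5 through #11: 7 in total.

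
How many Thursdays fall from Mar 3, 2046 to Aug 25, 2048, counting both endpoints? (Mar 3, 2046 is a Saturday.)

Mar 3, 2046 is a Saturday; the first Thursday on or after it is Mar 8, 2046 (5 days later).
From Mar 8, 2046 to Aug 25, 2048: 298 + 365 + 238 = 901 days (rest of 2046, 2047, to Aug 25, 2048 in 2048).
901 ÷ 7 = 128 full weeks with remainder 5, so 128 more Thursdays after the first → 129.

129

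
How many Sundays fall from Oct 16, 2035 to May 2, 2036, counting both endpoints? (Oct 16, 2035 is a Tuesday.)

28

Oct 16, 2035 is a Tuesday; the first Sunday on or after it is Oct 21, 2035 (5 days later).
From Oct 21, 2035 to May 2, 2036: 10 + 30 + 31 + 31 + 29 + 31 + 30 + 2 = 194 days (rest of Oct, Nov, Dec, Jan, Feb, Mar, Apr, May).
194 ÷ 7 = 27 full weeks with remainder 5, so 27 more Sundays after the first → 28.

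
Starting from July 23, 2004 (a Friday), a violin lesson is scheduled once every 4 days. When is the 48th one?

January 27, 2005

The 48th occurrence is 47 intervals after the first: 47 × 4 = 188 days after July 23, 2004.
July has 31 days — 8 days to the end of July leaves 180.
August has 31 days (149 left).
September has 30 days (119 left).
October has 31 days (88 left).
November has 30 days (58 left).
December has 31 days (27 left).
27 days into January → January 27, 2005.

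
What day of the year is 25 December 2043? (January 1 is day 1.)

359

Days in months before December: 31 + 28 + 31 + 30 + 31 + 30 + 31 + 31 + 30 + 31 + 30 = 334.
Plus 25 days into December → day 359.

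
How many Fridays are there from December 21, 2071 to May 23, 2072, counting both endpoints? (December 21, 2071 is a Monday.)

22

December 21, 2071 is a Monday; the first Friday on or after it is December 25, 2071 (4 days later).
From December 25, 2071 to May 23, 2072: 6 + 31 + 29 + 31 + 30 + 23 = 150 days (rest of December, January, February, March, April, May).
150 ÷ 7 = 21 full weeks with remainder 3, so 21 more Fridays after the first → 22.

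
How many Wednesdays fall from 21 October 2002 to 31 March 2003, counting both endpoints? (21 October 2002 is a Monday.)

21 October 2002 is a Monday; the first Wednesday on or after it is 23 October 2002 (2 days later).
From 23 October 2002 to 31 March 2003: 8 + 30 + 31 + 31 + 28 + 31 = 159 days (rest of October, November, December, January, February, March).
159 ÷ 7 = 22 full weeks with remainder 5, so 22 more Wednesdays after the first → 23.

23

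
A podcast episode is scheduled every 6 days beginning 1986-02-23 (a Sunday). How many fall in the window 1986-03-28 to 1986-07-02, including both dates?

Occurrences land 6·i days after 1986-02-23 for i = 0, 1, 2, …
1986-03-28 is 33 days after the start; 33 ÷ 6 = 5 remainder 3; since the remainder is 3, round up to i = 6. First occurrence in the window: #7 on 1986-03-31 (6×6 = 36 days in).
1986-07-02 is 129 days after the start; 129 ÷ 6 = 21 remainder 3. Last occurrence in the window: #22 on 1986-06-29.
Occurrences #7 through #22: 16 in total.

16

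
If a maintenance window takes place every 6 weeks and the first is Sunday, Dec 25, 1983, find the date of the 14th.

Jun 23, 1985

The 14th occurrence is 13 intervals after the first: 13 × 42 = 546 days after Dec 25, 1983.
Dec has 31 days — 6 days to the end of Dec leaves 540.
1984 has 366 days (174 left).
Jan has 31 days (143 left).
Feb has 28 days (115 left).
Mar has 31 days (84 left).
Apr has 30 days (54 left).
May has 31 days (23 left).
23 days into Jun → Jun 23, 1985.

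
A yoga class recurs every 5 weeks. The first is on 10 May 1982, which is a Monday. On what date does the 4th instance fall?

The 4th occurrence is 3 intervals after the first: 3 × 35 = 105 days after 10 May 1982.
May has 31 days — 21 days to the end of May leaves 84.
June has 30 days (54 left).
July has 31 days (23 left).
23 days into August → 23 August 1982.

23 August 1982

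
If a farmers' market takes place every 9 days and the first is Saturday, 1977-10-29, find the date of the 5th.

1977-12-04

The 5th occurrence is 4 intervals after the first: 4 × 9 = 36 days after 1977-10-29.
October has 31 days — 2 days to the end of October leaves 34.
November has 30 days (4 left).
4 days into December → 1977-12-04.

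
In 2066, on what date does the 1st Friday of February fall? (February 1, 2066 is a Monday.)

February 2066 begins on a Monday, so the first Friday is February 5 (4 days later).

2066-02-05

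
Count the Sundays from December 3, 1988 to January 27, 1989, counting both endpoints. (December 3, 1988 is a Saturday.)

December 3, 1988 is a Saturday; the first Sunday on or after it is December 4, 1988 (1 day later).
From December 4, 1988 to January 27, 1989: 27 + 27 = 54 days (rest of December, January).
54 ÷ 7 = 7 full weeks with remainder 5, so 7 more Sundays after the first → 8.

8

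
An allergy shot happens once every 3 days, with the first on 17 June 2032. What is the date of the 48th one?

5 November 2032

The 48th occurrence is 47 intervals after the first: 47 × 3 = 141 days after 17 June 2032.
June has 30 days — 13 days to the end of June leaves 128.
July has 31 days (97 left).
August has 31 days (66 left).
September has 30 days (36 left).
October has 31 days (5 left).
5 days into November → 5 November 2032.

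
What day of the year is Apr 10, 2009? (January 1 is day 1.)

Days in months before Apr: 31 + 28 + 31 = 90.
Plus 10 days into Apr → day 100.

100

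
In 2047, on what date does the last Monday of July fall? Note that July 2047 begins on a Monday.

July 2047 begins on a Monday, so the first Monday is July 1.
July 2047 has 31 days. Adding weeks: 1, 8, 15, 22, 29 — the last one ≤ 31 is the 29th.

July 29, 2047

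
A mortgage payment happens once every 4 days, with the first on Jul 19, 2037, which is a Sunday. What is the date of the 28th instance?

Nov 4, 2037

The 28th occurrence is 27 intervals after the first: 27 × 4 = 108 days after Jul 19, 2037.
Jul has 31 days — 12 days to the end of Jul leaves 96.
Aug has 31 days (65 left).
Sep has 30 days (35 left).
Oct has 31 days (4 left).
4 days into Nov → Nov 4, 2037.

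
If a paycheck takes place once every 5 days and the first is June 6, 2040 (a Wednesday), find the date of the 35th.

November 23, 2040

The 35th occurrence is 34 intervals after the first: 34 × 5 = 170 days after June 6, 2040.
June has 30 days — 24 days to the end of June leaves 146.
July has 31 days (115 left).
August has 31 days (84 left).
September has 30 days (54 left).
October has 31 days (23 left).
23 days into November → November 23, 2040.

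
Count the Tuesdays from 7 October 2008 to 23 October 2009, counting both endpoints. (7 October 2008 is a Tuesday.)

55

7 October 2008 is a Tuesday; the first Tuesday on or after it is 7 October 2008.
From 7 October 2008 to 23 October 2009: 85 + 296 = 381 days (rest of 2008, to 23 October 2009 in 2009).
381 ÷ 7 = 54 full weeks with remainder 3, so 54 more Tuesdays after the first → 55.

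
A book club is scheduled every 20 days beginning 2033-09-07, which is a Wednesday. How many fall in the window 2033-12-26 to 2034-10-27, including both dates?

Occurrences land 20·i days after 2033-09-07 for i = 0, 1, 2, …
2033-12-26 is 110 days after the start; 110 ÷ 20 = 5 remainder 10; since the remainder is 10, round up to i = 6. First occurrence in the window: #7 on 2034-01-05 (6×20 = 120 days in).
2034-10-27 is 415 days after the start; 415 ÷ 20 = 20 remainder 15. Last occurrence in the window: #21 on 2034-10-12.
Occurrences #7 through #21: 15 in total.

15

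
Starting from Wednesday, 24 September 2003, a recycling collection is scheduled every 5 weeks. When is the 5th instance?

11 February 2004

The 5th occurrence is 4 intervals after the first: 4 × 35 = 140 days after 24 September 2003.
September has 30 days — 6 days to the end of September leaves 134.
October has 31 days (103 left).
November has 30 days (73 left).
December has 31 days (42 left).
January has 31 days (11 left).
11 days into February → 11 February 2004.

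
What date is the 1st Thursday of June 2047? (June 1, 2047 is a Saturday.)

June 6, 2047

June 2047 begins on a Saturday, so the first Thursday is June 6 (5 days later).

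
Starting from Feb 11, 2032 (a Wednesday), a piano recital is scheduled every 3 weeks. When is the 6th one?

May 26, 2032

The 6th occurrence is 5 intervals after the first: 5 × 21 = 105 days after Feb 11, 2032.
Feb has 29 days — 18 days to the end of Feb leaves 87.
Mar has 31 days (56 left).
Apr has 30 days (26 left).
26 days into May → May 26, 2032.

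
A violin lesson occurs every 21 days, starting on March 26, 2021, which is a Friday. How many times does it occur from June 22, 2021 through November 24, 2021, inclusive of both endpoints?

7

Occurrences land 21·i days after March 26, 2021 for i = 0, 1, 2, …
June 22, 2021 is 88 days after the start; 88 ÷ 21 = 4 remainder 4; since the remainder is 4, round up to i = 5. First occurrence in the window: #6 on July 9, 2021 (5×21 = 105 days in).
November 24, 2021 is 243 days after the start; 243 ÷ 21 = 11 remainder 12. Last occurrence in the window: #12 on November 12, 2021.
Occurrences #6 through #12: 7 in total.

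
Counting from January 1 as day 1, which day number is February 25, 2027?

Days in months before February: 31 = 31.
Plus 25 days into February → day 56.

56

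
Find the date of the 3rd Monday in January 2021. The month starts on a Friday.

2021-01-18

January 2021 begins on a Friday, so the first Monday is January 4 (3 days later).
The 3rd Monday is 2 weeks later: 4 + 14 = 18.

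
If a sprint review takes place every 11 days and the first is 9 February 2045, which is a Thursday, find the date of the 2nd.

20 February 2045

The 2nd occurrence is 1 interval after the first: 1 × 11 = 11 days after 9 February 2045.
11 days later is 20 February 2045.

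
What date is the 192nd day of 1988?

1988-07-10

January has 31 days (192 − 31 = 161 remain).
February has 29 days (161 − 29 = 132 remain).
March has 31 days (132 − 31 = 101 remain).
April has 30 days (101 − 30 = 71 remain).
May has 31 days (71 − 31 = 40 remain).
June has 30 days (40 − 30 = 10 remain).
10 into July → July 10.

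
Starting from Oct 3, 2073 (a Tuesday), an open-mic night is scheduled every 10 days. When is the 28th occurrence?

The 28th occurrence is 27 intervals after the first: 27 × 10 = 270 days after Oct 3, 2073.
Oct has 31 days — 28 days to the end of Oct leaves 242.
Nov has 30 days (212 left).
Dec has 31 days (181 left).
Jan has 31 days (150 left).
Feb has 28 days (122 left).
Mar has 31 days (91 left).
Apr has 30 days (61 left).
May has 31 days (30 left).
30 days into Jun → Jun 30, 2074.

Jun 30, 2074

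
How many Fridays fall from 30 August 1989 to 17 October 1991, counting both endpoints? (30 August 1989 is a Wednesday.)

30 August 1989 is a Wednesday; the first Friday on or after it is 1 September 1989 (2 days later).
From 1 September 1989 to 17 October 1991: 121 + 365 + 290 = 776 days (rest of 1989, 1990, to 17 October 1991 in 1991).
776 ÷ 7 = 110 full weeks with remainder 6, so 110 more Fridays after the first → 111.

111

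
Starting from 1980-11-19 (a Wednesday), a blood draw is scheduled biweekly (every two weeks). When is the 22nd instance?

1981-09-09

The 22nd occurrence is 21 intervals after the first: 21 × 14 = 294 days after 1980-11-19.
November has 30 days — 11 days to the end of November leaves 283.
December has 31 days (252 left).
January has 31 days (221 left).
February has 28 days (193 left).
March has 31 days (162 left).
April has 30 days (132 left).
May has 31 days (101 left).
June has 30 days (71 left).
July has 31 days (40 left).
August has 31 days (9 left).
9 days into September → 1981-09-09.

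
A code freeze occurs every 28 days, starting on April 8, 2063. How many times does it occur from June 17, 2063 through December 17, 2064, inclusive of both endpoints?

Occurrences land 28·i days after April 8, 2063 for i = 0, 1, 2, …
June 17, 2063 is 70 days after the start; 70 ÷ 28 = 2 remainder 14; since the remainder is 14, round up to i = 3. First occurrence in the window: #4 on July 1, 2063 (3×28 = 84 days in).
December 17, 2064 is 619 days after the start; 619 ÷ 28 = 22 remainder 3. Last occurrence in the window: #23 on December 14, 2064.
Occurrences #4 through #23: 20 in total.

20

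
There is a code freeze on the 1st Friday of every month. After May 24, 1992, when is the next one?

June 5, 1992

May 1992 starts on a Friday, so its 1st Friday is May 1, 1992.
That is not after May 24, 1992, so look at June 1992.
June 1992 starts on a Monday, so its 1st Friday is June 5, 1992 (4 days in).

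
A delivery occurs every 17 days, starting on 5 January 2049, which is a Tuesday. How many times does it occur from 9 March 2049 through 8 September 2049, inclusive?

Occurrences land 17·i days after 5 January 2049 for i = 0, 1, 2, …
9 March 2049 is 63 days after the start; 63 ÷ 17 = 3 remainder 12; since the remainder is 12, round up to i = 4. First occurrence in the window: #5 on 14 March 2049 (4×17 = 68 days in).
8 September 2049 is 246 days after the start; 246 ÷ 17 = 14 remainder 8. Last occurrence in the window: #15 on 31 August 2049.
Occurrences #5 through #15: 11 in total.

11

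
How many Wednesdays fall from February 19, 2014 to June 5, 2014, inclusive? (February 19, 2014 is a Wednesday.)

February 19, 2014 is a Wednesday; the first Wednesday on or after it is February 19, 2014.
From February 19, 2014 to June 5, 2014: 9 + 31 + 30 + 31 + 5 = 106 days (rest of February, March, April, May, June).
106 ÷ 7 = 15 full weeks with remainder 1, so 15 more Wednesdays after the first → 16.

16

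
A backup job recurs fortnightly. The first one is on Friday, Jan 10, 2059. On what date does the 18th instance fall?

Sep 5, 2059

The 18th occurrence is 17 intervals after the first: 17 × 14 = 238 days after Jan 10, 2059.
Jan has 31 days — 21 days to the end of Jan leaves 217.
Feb has 28 days (189 left).
Mar has 31 days (158 left).
Apr has 30 days (128 left).
May has 31 days (97 left).
Jun has 30 days (67 left).
Jul has 31 days (36 left).
Aug has 31 days (5 left).
5 days into Sep → Sep 5, 2059.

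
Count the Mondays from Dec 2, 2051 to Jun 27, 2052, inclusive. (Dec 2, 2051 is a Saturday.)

Dec 2, 2051 is a Saturday; the first Monday on or after it is Dec 4, 2051 (2 days later).
From Dec 4, 2051 to Jun 27, 2052: 27 + 31 + 29 + 31 + 30 + 31 + 27 = 206 days (rest of Dec, Jan, Feb, Mar, Apr, May, Jun).
206 ÷ 7 = 29 full weeks with remainder 3, so 29 more Mondays after the first → 30.

30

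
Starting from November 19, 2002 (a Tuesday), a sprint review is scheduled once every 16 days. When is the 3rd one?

December 21, 2002

The 3rd occurrence is 2 intervals after the first: 2 × 16 = 32 days after November 19, 2002.
November has 30 days — 11 days to the end of November leaves 21.
21 days into December → December 21, 2002.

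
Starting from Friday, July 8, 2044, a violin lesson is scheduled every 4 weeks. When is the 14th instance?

The 14th occurrence is 13 intervals after the first: 13 × 28 = 364 days after July 8, 2044.
July has 31 days — 23 days to the end of July leaves 341.
August has 31 days (310 left).
September has 30 days (280 left).
October has 31 days (249 left).
November has 30 days (219 left).
December has 31 days (188 left).
January has 31 days (157 left).
February has 28 days (129 left).
March has 31 days (98 left).
April has 30 days (68 left).
May has 31 days (37 left).
June has 30 days (7 left).
7 days into July → July 7, 2045.

July 7, 2045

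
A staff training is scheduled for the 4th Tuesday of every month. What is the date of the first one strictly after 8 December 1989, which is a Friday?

December 1989 starts on a Friday; its first Tuesday is the 5th, so the 4th Tuesday is the 26th — 26 December 1989.
26 December 1989 is after 8 December 1989, so that is the next one.

26 December 1989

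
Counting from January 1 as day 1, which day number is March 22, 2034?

81

Days in months before March: 31 + 28 = 59.
Plus 22 days into March → day 81.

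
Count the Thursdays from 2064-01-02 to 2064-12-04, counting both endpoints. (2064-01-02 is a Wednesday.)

49

2064-01-02 is a Wednesday; the first Thursday on or after it is 2064-01-03 (1 day later).
From 2064-01-03 to 2064-12-04: 28 + 29 + 31 + 30 + 31 + 30 + 31 + 31 + 30 + 31 + 30 + 4 = 336 days (rest of January, February, March, April, May, June, July, August, September, October, November, December).
336 ÷ 7 = 48 full weeks with remainder 0, so 48 more Thursdays after the first → 49.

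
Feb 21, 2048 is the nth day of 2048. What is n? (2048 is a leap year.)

Days in months before Feb: 31 = 31.
Plus 21 days into Feb → day 52.

52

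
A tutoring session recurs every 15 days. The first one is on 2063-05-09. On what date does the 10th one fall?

The 10th occurrence is 9 intervals after the first: 9 × 15 = 135 days after 2063-05-09.
May has 31 days — 22 days to the end of May leaves 113.
June has 30 days (83 left).
July has 31 days (52 left).
August has 31 days (21 left).
21 days into September → 2063-09-21.

2063-09-21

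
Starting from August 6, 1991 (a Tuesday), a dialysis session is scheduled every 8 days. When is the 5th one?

The 5th occurrence is 4 intervals after the first: 4 × 8 = 32 days after August 6, 1991.
August has 31 days — 25 days to the end of August leaves 7.
7 days into September → September 7, 1991.

September 7, 1991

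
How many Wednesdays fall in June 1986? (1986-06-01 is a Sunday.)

1986-06-01 is a Sunday; the first Wednesday on or after it is 1986-06-04 (3 days later).
From 1986-06-04 to 1986-06-30 is 30 − 4 = 26 days.
26 ÷ 7 = 3 full weeks with remainder 5, so 3 more Wednesdays after the first → 4.

4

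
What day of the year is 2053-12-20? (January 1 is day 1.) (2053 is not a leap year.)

Days in months before December: 31 + 28 + 31 + 30 + 31 + 30 + 31 + 31 + 30 + 31 + 30 = 334.
Plus 20 days into December → day 354.

354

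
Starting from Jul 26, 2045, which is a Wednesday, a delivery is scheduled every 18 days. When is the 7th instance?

Nov 11, 2045

The 7th occurrence is 6 intervals after the first: 6 × 18 = 108 days after Jul 26, 2045.
Jul has 31 days — 5 days to the end of Jul leaves 103.
Aug has 31 days (72 left).
Sep has 30 days (42 left).
Oct has 31 days (11 left).
11 days into Nov → Nov 11, 2045.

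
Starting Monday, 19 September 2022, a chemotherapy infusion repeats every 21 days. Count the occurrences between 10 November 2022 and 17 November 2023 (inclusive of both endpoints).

18

Occurrences land 21·i days after 19 September 2022 for i = 0, 1, 2, …
10 November 2022 is 52 days after the start; 52 ÷ 21 = 2 remainder 10; since the remainder is 10, round up to i = 3. First occurrence in the window: #4 on 21 November 2022 (3×21 = 63 days in).
17 November 2023 is 424 days after the start; 424 ÷ 21 = 20 remainder 4. Last occurrence in the window: #21 on 13 November 2023.
Occurrences #4 through #21: 18 in total.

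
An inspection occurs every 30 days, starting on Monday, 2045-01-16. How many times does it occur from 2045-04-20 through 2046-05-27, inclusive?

13

Occurrences land 30·i days after 2045-01-16 for i = 0, 1, 2, …
2045-04-20 is 94 days after the start; 94 ÷ 30 = 3 remainder 4; since the remainder is 4, round up to i = 4. First occurrence in the window: #5 on 2045-05-16 (4×30 = 120 days in).
2046-05-27 is 496 days after the start; 496 ÷ 30 = 16 remainder 16. Last occurrence in the window: #17 on 2046-05-11.
Occurrences #5 through #17: 13 in total.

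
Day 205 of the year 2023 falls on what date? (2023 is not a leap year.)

January has 31 days (205 − 31 = 174 remain).
February has 28 days (174 − 28 = 146 remain).
March has 31 days (146 − 31 = 115 remain).
April has 30 days (115 − 30 = 85 remain).
May has 31 days (85 − 31 = 54 remain).
June has 30 days (54 − 30 = 24 remain).
24 into July → July 24.

24 July 2023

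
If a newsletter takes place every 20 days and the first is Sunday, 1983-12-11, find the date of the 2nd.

The 2nd occurrence is 1 interval after the first: 1 × 20 = 20 days after 1983-12-11.
20 days later is 1983-12-31.

1983-12-31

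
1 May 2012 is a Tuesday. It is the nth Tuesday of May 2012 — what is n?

Day 1 falls in week ⌈1/7⌉ of the month.
Days 1–7 hold the 1st Tuesday, 8–14 the 2nd, 15–21 the 3rd, 22–28 the 4th, 29–31 the 5th.
1 is in the range for the 1st.

1st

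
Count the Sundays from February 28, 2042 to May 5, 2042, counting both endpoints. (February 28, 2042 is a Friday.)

February 28, 2042 is a Friday; the first Sunday on or after it is March 2, 2042 (2 days later).
From March 2, 2042 to May 5, 2042: 29 + 30 + 5 = 64 days (rest of March, April, May).
64 ÷ 7 = 9 full weeks with remainder 1, so 9 more Sundays after the first → 10.

10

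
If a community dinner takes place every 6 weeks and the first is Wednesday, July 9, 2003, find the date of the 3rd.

The 3rd occurrence is 2 intervals after the first: 2 × 42 = 84 days after July 9, 2003.
July has 31 days — 22 days to the end of July leaves 62.
August has 31 days (31 left).
September has 30 days (1 left).
1 day into October → October 1, 2003.

October 1, 2003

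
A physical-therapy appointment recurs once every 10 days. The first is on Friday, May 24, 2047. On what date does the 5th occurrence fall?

The 5th occurrence is 4 intervals after the first: 4 × 10 = 40 days after May 24, 2047.
May has 31 days — 7 days to the end of May leaves 33.
June has 30 days (3 left).
3 days into July → July 3, 2047.

July 3, 2047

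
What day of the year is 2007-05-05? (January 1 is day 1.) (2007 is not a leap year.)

Days in months before May: 31 + 28 + 31 + 30 = 120.
Plus 5 days into May → day 125.

125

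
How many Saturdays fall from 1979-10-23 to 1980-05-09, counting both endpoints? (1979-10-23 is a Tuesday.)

28

1979-10-23 is a Tuesday; the first Saturday on or after it is 1979-10-27 (4 days later).
From 1979-10-27 to 1980-05-09: 4 + 30 + 31 + 31 + 29 + 31 + 30 + 9 = 195 days (rest of October, November, December, January, February, March, April, May).
195 ÷ 7 = 27 full weeks with remainder 6, so 27 more Saturdays after the first → 28.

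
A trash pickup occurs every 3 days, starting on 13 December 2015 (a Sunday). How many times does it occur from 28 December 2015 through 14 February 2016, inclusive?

Occurrences land 3·i days after 13 December 2015 for i = 0, 1, 2, …
28 December 2015 is 15 days after the start; 15 ÷ 3 = 5 remainder 0. First occurrence in the window: #6 on 28 December 2015 (5×3 = 15 days in).
14 February 2016 is 63 days after the start; 63 ÷ 3 = 21 remainder 0. Last occurrence in the window: #22 on 14 February 2016.
Occurrences #6 through #22: 17 in total.

17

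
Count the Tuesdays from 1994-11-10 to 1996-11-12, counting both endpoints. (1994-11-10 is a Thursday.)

105

1994-11-10 is a Thursday; the first Tuesday on or after it is 1994-11-15 (5 days later).
From 1994-11-15 to 1996-11-12: 46 + 365 + 317 = 728 days (rest of 1994, 1995, to 1996-11-12 in 1996).
728 ÷ 7 = 104 full weeks with remainder 0, so 104 more Tuesdays after the first → 105.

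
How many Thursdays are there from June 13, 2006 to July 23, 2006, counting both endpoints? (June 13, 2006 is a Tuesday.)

6

June 13, 2006 is a Tuesday; the first Thursday on or after it is June 15, 2006 (2 days later).
From June 15, 2006 to July 23, 2006: 15 + 23 = 38 days (rest of June, July).
38 ÷ 7 = 5 full weeks with remainder 3, so 5 more Thursdays after the first → 6.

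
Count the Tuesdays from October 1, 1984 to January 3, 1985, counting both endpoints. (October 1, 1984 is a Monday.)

October 1, 1984 is a Monday; the first Tuesday on or after it is October 2, 1984 (1 day later).
From October 2, 1984 to January 3, 1985: 29 + 30 + 31 + 3 = 93 days (rest of October, November, December, January).
93 ÷ 7 = 13 full weeks with remainder 2, so 13 more Tuesdays after the first → 14.

14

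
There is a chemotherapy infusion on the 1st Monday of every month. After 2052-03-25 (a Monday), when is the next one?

March 2052 starts on a Friday, so its 1st Monday is 2052-03-04 (3 days in).
That is not after 2052-03-25, so look at April 2052.
April 2052 starts on a Monday, so its 1st Monday is 2052-04-01.

2052-04-01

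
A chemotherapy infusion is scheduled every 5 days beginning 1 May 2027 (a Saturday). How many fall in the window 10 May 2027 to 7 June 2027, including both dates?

6

Occurrences land 5·i days after 1 May 2027 for i = 0, 1, 2, …
10 May 2027 is 9 days after the start; 9 ÷ 5 = 1 remainder 4; since the remainder is 4, round up to i = 2. First occurrence in the window: #3 on 11 May 2027 (2×5 = 10 days in).
7 June 2027 is 37 days after the start; 37 ÷ 5 = 7 remainder 2. Last occurrence in the window: #8 on 5 June 2027.
Occurrences #3 through #8: 6 in total.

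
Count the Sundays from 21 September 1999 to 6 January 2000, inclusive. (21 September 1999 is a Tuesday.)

15

21 September 1999 is a Tuesday; the first Sunday on or after it is 26 September 1999 (5 days later).
From 26 September 1999 to 6 January 2000: 4 + 31 + 30 + 31 + 6 = 102 days (rest of September, October, November, December, January).
102 ÷ 7 = 14 full weeks with remainder 4, so 14 more Sundays after the first → 15.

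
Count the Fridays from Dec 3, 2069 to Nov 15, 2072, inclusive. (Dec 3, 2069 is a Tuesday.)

Dec 3, 2069 is a Tuesday; the first Friday on or after it is Dec 6, 2069 (3 days later).
From Dec 6, 2069 to Nov 15, 2072: 25 + 365 + 365 + 320 = 1075 days (rest of 2069, 2070, 2071, to Nov 15, 2072 in 2072).
1075 ÷ 7 = 153 full weeks with remainder 4, so 153 more Fridays after the first → 154.

154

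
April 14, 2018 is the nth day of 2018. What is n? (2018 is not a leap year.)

Days in months before April: 31 + 28 + 31 = 90.
Plus 14 days into April → day 104.

104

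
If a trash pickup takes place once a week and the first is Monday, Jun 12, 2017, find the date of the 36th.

The 36th occurrence is 35 intervals after the first: 35 × 7 = 245 days after Jun 12, 2017.
Jun has 30 days — 18 days to the end of Jun leaves 227.
Jul has 31 days (196 left).
Aug has 31 days (165 left).
Sep has 30 days (135 left).
Oct has 31 days (104 left).
Nov has 30 days (74 left).
Dec has 31 days (43 left).
Jan has 31 days (12 left).
12 days into Feb → Feb 12, 2018.

Feb 12, 2018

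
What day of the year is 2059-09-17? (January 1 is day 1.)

Days in months before September: 31 + 28 + 31 + 30 + 31 + 30 + 31 + 31 = 243.
Plus 17 days into September → day 260.

260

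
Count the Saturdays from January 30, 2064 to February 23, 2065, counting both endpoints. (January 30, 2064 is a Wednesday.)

56

January 30, 2064 is a Wednesday; the first Saturday on or after it is February 2, 2064 (3 days later).
From February 2, 2064 to February 23, 2065: 333 + 54 = 387 days (rest of 2064, to February 23, 2065 in 2065).
387 ÷ 7 = 55 full weeks with remainder 2, so 55 more Saturdays after the first → 56.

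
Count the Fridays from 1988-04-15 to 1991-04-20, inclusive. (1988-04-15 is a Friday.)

1988-04-15 is a Friday; the first Friday on or after it is 1988-04-15.
From 1988-04-15 to 1991-04-20: 260 + 365 + 365 + 110 = 1100 days (rest of 1988, 1989, 1990, to 1991-04-20 in 1991).
1100 ÷ 7 = 157 full weeks with remainder 1, so 157 more Fridays after the first → 158.

158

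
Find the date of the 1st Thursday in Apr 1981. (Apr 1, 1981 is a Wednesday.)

Apr 2, 1981

Apr 1981 begins on a Wednesday, so the first Thursday is Apr 2 (1 day later).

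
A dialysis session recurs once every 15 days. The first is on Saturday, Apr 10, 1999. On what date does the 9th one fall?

The 9th occurrence is 8 intervals after the first: 8 × 15 = 120 days after Apr 10, 1999.
Apr has 30 days — 20 days to the end of Apr leaves 100.
May has 31 days (69 left).
Jun has 30 days (39 left).
Jul has 31 days (8 left).
8 days into Aug → Aug 8, 1999.

Aug 8, 1999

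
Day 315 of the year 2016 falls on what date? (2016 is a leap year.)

2016-11-10

January has 31 days (315 − 31 = 284 remain).
February has 29 days (284 − 29 = 255 remain).
March has 31 days (255 − 31 = 224 remain).
April has 30 days (224 − 30 = 194 remain).
May has 31 days (194 − 31 = 163 remain).
June has 30 days (163 − 30 = 133 remain).
July has 31 days (133 − 31 = 102 remain).
August has 31 days (102 − 31 = 71 remain).
September has 30 days (71 − 30 = 41 remain).
October has 31 days (41 − 31 = 10 remain).
10 into November → November 10.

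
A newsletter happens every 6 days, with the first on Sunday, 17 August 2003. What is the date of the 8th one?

The 8th occurrence is 7 intervals after the first: 7 × 6 = 42 days after 17 August 2003.
August has 31 days — 14 days to the end of August leaves 28.
28 days into September → 28 September 2003.

28 September 2003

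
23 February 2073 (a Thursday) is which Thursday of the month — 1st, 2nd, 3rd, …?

Day 23 falls in week ⌈23/7⌉ of the month.
Days 1–7 hold the 1st Thursday, 8–14 the 2nd, 15–21 the 3rd, 22–28 the 4th, 29–31 the 5th.
23 is in the range for the 4th.

4th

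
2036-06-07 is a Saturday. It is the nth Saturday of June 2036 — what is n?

1st

Day 7 falls in week ⌈7/7⌉ of the month.
Days 1–7 hold the 1st Saturday, 8–14 the 2nd, 15–21 the 3rd, 22–28 the 4th, 29–31 the 5th.
7 is in the range for the 1st.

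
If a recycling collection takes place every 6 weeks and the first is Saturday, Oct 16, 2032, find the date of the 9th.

The 9th occurrence is 8 intervals after the first: 8 × 42 = 336 days after Oct 16, 2032.
Oct has 31 days — 15 days to the end of Oct leaves 321.
Nov has 30 days (291 left).
Dec has 31 days (260 left).
Jan has 31 days (229 left).
Feb has 28 days (201 left).
Mar has 31 days (170 left).
Apr has 30 days (140 left).
May has 31 days (109 left).
Jun has 30 days (79 left).
Jul has 31 days (48 left).
Aug has 31 days (17 left).
17 days into Sep → Sep 17, 2033.

Sep 17, 2033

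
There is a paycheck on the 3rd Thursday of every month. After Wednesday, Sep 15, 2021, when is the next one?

Sep 2021 starts on a Wednesday; its first Thursday is the 2nd, so the 3rd Thursday is the 16th — Sep 16, 2021.
Sep 16, 2021 is after Sep 15, 2021, so that is the next one.

Sep 16, 2021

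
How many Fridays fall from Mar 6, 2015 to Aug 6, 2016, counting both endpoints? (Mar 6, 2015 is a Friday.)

Mar 6, 2015 is a Friday; the first Friday on or after it is Mar 6, 2015.
From Mar 6, 2015 to Aug 6, 2016: 300 + 219 = 519 days (rest of 2015, to Aug 6, 2016 in 2016).
519 ÷ 7 = 74 full weeks with remainder 1, so 74 more Fridays after the first → 75.

75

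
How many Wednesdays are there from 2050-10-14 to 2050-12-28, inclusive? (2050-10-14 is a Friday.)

11

2050-10-14 is a Friday; the first Wednesday on or after it is 2050-10-19 (5 days later).
From 2050-10-19 to 2050-12-28: 12 + 30 + 28 = 70 days (rest of October, November, December).
70 ÷ 7 = 10 full weeks with remainder 0, so 10 more Wednesdays after the first → 11.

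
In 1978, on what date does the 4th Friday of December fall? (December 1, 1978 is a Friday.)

December 1978 begins on a Friday, so the first Friday is December 1.
The 4th Friday is 3 weeks later: 1 + 21 = 22.

December 22, 1978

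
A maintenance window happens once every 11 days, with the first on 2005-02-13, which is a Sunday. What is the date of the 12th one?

2005-06-14

The 12th occurrence is 11 intervals after the first: 11 × 11 = 121 days after 2005-02-13.
February has 28 days — 15 days to the end of February leaves 106.
March has 31 days (75 left).
April has 30 days (45 left).
May has 31 days (14 left).
14 days into June → 2005-06-14.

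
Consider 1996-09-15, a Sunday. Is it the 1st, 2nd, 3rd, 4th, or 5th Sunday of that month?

3rd

Day 15 falls in week ⌈15/7⌉ of the month.
Days 1–7 hold the 1st Sunday, 8–14 the 2nd, 15–21 the 3rd, 22–28 the 4th, 29–31 the 5th.
15 is in the range for the 3rd.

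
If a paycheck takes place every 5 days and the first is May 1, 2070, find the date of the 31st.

The 31st occurrence is 30 intervals after the first: 30 × 5 = 150 days after May 1, 2070.
May has 31 days — 30 days to the end of May leaves 120.
Jun has 30 days (90 left).
Jul has 31 days (59 left).
Aug has 31 days (28 left).
28 days into Sep → Sep 28, 2070.

Sep 28, 2070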